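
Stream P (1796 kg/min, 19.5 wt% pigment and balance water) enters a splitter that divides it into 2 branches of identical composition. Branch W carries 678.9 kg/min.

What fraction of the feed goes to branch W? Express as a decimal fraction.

0.378

Fraction to W = 678.9/1796 = 0.3780.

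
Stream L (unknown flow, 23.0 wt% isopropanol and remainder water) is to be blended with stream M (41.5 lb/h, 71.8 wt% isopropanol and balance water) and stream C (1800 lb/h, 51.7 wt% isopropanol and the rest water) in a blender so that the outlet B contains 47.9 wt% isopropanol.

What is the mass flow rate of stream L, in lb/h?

Let L be the unknown flow. Total out = 1841.5 + L.
isopropanol balance: 960.4 + 0.230·L = 0.479·(1841.5 + L)
(0.230 − 0.479)·L = 0.479×1841.5 − 960.4 = -78.319
L = -78.319 / -0.249 = 314.53 lb/h

314.5 lb/h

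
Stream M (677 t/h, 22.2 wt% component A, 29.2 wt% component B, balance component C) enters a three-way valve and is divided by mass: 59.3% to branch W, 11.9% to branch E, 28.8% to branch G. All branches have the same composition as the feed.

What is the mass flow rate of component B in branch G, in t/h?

Branch G total = 0.288×677 = 194.98 t/h.
component B in G = 0.292×194.98 = 56.933 t/h.

56.93 t/h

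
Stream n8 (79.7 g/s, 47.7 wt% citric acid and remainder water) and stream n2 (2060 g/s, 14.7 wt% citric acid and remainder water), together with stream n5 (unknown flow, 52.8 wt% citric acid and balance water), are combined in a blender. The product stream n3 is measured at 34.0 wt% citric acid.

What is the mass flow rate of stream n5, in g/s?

Let n5 be the unknown flow. Total out = 2139.7 + n5.
citric acid balance: 340.84 + 0.528·n5 = 0.340·(2139.7 + n5)
(0.528 − 0.340)·n5 = 0.340×2139.7 − 340.84 = 386.66
n5 = 386.66 / 0.188 = 2056.7 g/s

2057 g/s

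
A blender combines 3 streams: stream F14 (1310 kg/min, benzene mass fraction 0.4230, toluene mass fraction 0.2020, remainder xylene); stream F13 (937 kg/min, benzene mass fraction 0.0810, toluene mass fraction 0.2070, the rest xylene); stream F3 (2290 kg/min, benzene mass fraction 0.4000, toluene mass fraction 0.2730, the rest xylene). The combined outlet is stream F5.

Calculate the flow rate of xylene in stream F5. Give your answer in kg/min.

1907 kg/min

xylene out = xylene in = 1310×0.375 + 937×0.712 + 2290×0.327 = 1907.2 kg/min.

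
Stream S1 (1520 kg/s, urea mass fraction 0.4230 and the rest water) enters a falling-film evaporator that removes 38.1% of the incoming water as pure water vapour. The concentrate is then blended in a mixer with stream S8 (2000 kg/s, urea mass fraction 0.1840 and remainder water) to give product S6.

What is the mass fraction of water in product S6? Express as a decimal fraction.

Vapour removed = 0.381×0.577×1520 = 334.15 kg/s; concentrate = 1185.8 kg/s.
water reaching the mixer = 542.89 (from concentrate) + 2000×0.816 = 2174.9 kg/s.
Product flow = 1185.8 + 2000 = 3185.8 kg/s; water fraction = 0.6827.

0.6827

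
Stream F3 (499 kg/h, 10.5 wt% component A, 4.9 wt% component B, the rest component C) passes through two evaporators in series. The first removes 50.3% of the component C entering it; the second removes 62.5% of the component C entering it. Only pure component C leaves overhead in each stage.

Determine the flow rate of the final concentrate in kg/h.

155.5 kg/h

component C in feed = 499×0.846 = 422.15 kg/h.
After stage 1: component C left = (1−0.503)×422.15 = 209.81; stream total = 286.66 kg/h.
After stage 2: component C left = (1−0.625)×209.81 = 78.679; final concentrate = 155.52 kg/h.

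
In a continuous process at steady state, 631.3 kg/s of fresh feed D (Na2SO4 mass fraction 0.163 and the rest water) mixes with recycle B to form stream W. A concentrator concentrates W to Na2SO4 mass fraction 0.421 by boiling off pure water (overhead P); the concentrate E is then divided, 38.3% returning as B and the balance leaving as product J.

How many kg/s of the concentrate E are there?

396.1 kg/s

Overall Na2SO4 balance (none leaves overhead): Na2SO4 in fresh feed = Na2SO4 in product, i.e. 631.3×0.163 = (1−0.383)·E·0.421.
E = 102.9/(0.421×0.617) = 396.15 kg/s.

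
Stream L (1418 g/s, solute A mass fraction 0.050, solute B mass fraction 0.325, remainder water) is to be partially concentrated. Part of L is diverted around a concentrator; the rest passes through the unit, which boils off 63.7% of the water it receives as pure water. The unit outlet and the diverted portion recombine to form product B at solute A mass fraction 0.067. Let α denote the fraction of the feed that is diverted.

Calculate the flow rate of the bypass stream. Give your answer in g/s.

All 1418×0.050 = 70.9 g/s of solute A reaches B, so B = 70.9/0.067 = 1058.2 g/s and vapour = 359.79 g/s.
The evaporator receives (1−α)·1418 of feed at 0.625 water and removes 0.637 of that water:
0.637×0.625×(1−α)×1418 = 359.79
(1−α) = 359.79/564.54 = 0.6373;  α = 0.3627.
Bypass flow = 0.3627×1418 = 514.29 g/s.

514.3 g/s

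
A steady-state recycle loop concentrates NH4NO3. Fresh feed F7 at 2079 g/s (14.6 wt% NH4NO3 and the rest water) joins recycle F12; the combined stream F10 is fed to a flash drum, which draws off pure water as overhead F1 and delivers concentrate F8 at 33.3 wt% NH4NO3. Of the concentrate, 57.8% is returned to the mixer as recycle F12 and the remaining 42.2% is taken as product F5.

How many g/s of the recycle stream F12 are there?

1248 g/s

Overall NH4NO3 balance (none leaves overhead): NH4NO3 in fresh feed = NH4NO3 in product, i.e. 2079×0.146 = (1−0.578)·F8·0.333.
F8 = 303.53/(0.333×0.422) = 2160 g/s.
Recycle F12 = 0.578×2160 = 1248.5 g/s.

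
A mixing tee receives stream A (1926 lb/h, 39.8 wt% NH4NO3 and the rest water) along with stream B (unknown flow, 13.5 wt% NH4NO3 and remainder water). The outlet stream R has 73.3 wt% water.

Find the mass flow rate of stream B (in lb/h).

Let B be the unknown flow. Total out = 1926 + B.
water balance: 1159.5 + 0.865·B = 0.733·(1926 + B)
(0.865 − 0.733)·B = 0.733×1926 − 1159.5 = 252.31
B = 252.31 / 0.132 = 1911.4 lb/h

1911 lb/h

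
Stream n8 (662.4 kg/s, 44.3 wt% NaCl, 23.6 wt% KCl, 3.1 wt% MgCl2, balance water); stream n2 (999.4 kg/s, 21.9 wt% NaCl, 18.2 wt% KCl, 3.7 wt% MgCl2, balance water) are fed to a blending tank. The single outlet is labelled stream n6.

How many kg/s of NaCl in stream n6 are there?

512.3 kg/s

NaCl out = NaCl in = 662.4×0.443 + 999.4×0.219 = 512.31 kg/s.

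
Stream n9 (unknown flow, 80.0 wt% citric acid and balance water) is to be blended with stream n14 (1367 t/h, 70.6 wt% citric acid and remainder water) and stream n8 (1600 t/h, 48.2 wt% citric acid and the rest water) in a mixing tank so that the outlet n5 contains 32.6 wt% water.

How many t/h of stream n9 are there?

Let n9 be the unknown flow. Total out = 2967 + n9.
water balance: 1230.7 + 0.200·n9 = 0.326·(2967 + n9)
(0.200 − 0.326)·n9 = 0.326×2967 − 1230.7 = -263.46
n9 = -263.46 / -0.126 = 2090.9 t/h

2091 t/h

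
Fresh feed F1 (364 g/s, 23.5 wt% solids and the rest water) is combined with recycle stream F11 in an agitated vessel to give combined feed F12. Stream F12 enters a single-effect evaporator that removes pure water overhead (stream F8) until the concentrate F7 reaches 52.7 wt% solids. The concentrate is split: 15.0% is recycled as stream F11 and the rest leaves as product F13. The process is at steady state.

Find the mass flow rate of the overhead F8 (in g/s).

Overall solids balance (none leaves overhead): solids in fresh feed = solids in product, i.e. 364×0.235 = (1−0.150)·F7·0.527.
F7 = 85.54/(0.527×0.850) = 190.96 g/s.
Recycle F11 = 0.150×190.96 = 28.644 g/s.
Combined feed F12 = 364 + 28.644 = 392.64 g/s.
Overhead F8 = F12 − F7 = 392.64 − 190.96 = 201.69 g/s.

201.7 g/s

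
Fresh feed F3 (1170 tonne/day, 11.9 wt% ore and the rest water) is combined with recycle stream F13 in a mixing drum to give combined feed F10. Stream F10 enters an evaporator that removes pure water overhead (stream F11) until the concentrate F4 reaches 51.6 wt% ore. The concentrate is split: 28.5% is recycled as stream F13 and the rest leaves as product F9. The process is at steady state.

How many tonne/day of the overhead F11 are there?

Overall ore balance (none leaves overhead): ore in fresh feed = ore in product, i.e. 1170×0.119 = (1−0.285)·F4·0.516.
F4 = 139.23/(0.516×0.715) = 377.38 tonne/day.
Recycle F13 = 0.285×377.38 = 107.55 tonne/day.
Combined feed F10 = 1170 + 107.55 = 1277.6 tonne/day.
Overhead F11 = F10 − F4 = 1277.6 − 377.38 = 900.17 tonne/day.

900.2 tonne/day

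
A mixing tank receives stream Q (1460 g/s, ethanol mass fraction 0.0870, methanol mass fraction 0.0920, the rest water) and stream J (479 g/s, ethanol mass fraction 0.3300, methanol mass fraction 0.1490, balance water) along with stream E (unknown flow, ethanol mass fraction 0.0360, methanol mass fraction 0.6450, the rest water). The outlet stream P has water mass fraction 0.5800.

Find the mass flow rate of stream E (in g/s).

1240 g/s

Let E be the unknown flow. Total out = 1939 + E.
water balance: 1448.2 + 0.319·E = 0.580·(1939 + E)
(0.319 − 0.580)·E = 0.580×1939 − 1448.2 = -323.6
E = -323.6 / -0.261 = 1239.8 g/s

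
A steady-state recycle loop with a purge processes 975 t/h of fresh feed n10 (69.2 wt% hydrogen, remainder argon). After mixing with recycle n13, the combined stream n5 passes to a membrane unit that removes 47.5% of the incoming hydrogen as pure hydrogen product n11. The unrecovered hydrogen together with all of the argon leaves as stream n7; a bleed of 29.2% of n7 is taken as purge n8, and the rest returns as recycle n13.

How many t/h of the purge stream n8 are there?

464.9 t/h

argon enters only via n10 and leaves only via the purge: 975×0.308 = 0.292×(argon in n7), and the membrane unit passes all argon, so argon in n5 = argon in n7 = 1028.4 t/h.
hydrogen in n5: m_A = 975×0.692 + (1−0.292)·(1−0.475)·m_A, so m_A = 674.7/0.6283 = 1073.9 t/h.
n7 = (1−0.475)×1073.9 + 1028.4 = 1592.2 t/h.
Purge n8 = 0.292×1592.2 = 464.92 t/h.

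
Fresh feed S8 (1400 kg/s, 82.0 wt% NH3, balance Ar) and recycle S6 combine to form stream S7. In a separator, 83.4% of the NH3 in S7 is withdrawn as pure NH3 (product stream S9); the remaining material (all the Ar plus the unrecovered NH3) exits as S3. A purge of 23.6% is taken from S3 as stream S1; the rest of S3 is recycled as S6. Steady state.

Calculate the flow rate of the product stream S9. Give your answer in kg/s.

NH3 in S7: m_A = 1400×0.820 + (1−0.236)·(1−0.834)·m_A, so m_A = 1148/0.8732 = 1314.7 kg/s.
Product S9 = 0.834×1314.7 = 1096.5 kg/s.

1096 kg/s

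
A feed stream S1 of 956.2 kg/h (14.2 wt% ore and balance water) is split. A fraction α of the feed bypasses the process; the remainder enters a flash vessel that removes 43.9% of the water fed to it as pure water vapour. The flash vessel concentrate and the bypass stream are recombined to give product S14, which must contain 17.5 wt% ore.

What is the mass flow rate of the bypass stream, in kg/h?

All 956.2×0.142 = 135.78 kg/h of ore reaches S14, so S14 = 135.78/0.175 = 775.89 kg/h and vapour = 180.31 kg/h.
The evaporator receives (1−α)·956.2 of feed at 0.858 water and removes 0.439 of that water:
0.439×0.858×(1−α)×956.2 = 180.31
(1−α) = 180.31/360.16 = 0.5006;  α = 0.4994.
Bypass flow = 0.4994×956.2 = 477.49 kg/h.

477.5 kg/h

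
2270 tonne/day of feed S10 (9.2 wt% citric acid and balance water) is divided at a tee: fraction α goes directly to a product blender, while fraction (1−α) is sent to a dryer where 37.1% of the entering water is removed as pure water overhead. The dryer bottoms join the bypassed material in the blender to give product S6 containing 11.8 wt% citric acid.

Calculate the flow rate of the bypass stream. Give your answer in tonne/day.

All 2270×0.092 = 208.84 tonne/day of citric acid reaches S6, so S6 = 208.84/0.118 = 1769.8 tonne/day and vapour = 500.17 tonne/day.
The evaporator receives (1−α)·2270 of feed at 0.908 water and removes 0.371 of that water:
0.371×0.908×(1−α)×2270 = 500.17
(1−α) = 500.17/764.69 = 0.6541;  α = 0.3459.
Bypass flow = 0.3459×2270 = 785.24 tonne/day.

785.2 tonne/day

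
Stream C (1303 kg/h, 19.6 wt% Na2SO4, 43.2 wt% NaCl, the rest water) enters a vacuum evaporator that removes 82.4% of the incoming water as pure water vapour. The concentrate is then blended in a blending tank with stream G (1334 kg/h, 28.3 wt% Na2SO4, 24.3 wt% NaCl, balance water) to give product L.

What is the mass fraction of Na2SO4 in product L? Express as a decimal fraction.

Vapour removed = 0.824×0.372×1303 = 399.41 kg/h; concentrate = 903.59 kg/h.
Na2SO4 reaching the mixer = 255.39 (from concentrate) + 1334×0.283 = 632.91 kg/h.
Product flow = 903.59 + 1334 = 2237.6 kg/h; Na2SO4 fraction = 0.2829.

0.2829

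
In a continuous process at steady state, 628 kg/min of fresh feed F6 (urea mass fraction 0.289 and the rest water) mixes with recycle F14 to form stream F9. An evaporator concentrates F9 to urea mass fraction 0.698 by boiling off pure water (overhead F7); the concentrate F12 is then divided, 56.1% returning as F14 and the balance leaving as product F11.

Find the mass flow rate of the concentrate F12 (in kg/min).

592.3 kg/min

Overall urea balance (none leaves overhead): urea in fresh feed = urea in product, i.e. 628×0.289 = (1−0.561)·F12·0.698.
F12 = 181.49/(0.698×0.439) = 592.29 kg/min.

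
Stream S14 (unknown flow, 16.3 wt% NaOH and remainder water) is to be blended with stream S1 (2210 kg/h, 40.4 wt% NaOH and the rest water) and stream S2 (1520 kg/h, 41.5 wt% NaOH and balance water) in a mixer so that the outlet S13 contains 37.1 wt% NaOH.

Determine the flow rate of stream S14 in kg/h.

Let S14 be the unknown flow. Total out = 3730 + S14.
NaOH balance: 1523.6 + 0.163·S14 = 0.371·(3730 + S14)
(0.163 − 0.371)·S14 = 0.371×3730 − 1523.6 = -139.81
S14 = -139.81 / -0.208 = 672.16 kg/h

672.2 kg/h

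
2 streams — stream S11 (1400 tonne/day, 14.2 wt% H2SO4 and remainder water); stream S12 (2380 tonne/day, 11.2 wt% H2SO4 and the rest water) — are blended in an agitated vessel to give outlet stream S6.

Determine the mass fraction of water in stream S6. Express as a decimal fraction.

0.877

Total flow out = 1400 + 2380 = 3780 tonne/day.
water in = 1400×0.858 + 2380×0.888 = 3314.6 tonne/day.
water mass fraction in S6 = 3314.6/3780 = 0.877.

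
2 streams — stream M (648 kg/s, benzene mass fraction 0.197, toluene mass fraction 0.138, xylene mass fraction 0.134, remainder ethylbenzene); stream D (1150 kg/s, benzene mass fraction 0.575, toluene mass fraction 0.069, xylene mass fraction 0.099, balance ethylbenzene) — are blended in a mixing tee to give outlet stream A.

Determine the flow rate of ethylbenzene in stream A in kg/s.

639.6 kg/s

ethylbenzene out = ethylbenzene in = 648×0.531 + 1150×0.257 = 639.64 kg/s.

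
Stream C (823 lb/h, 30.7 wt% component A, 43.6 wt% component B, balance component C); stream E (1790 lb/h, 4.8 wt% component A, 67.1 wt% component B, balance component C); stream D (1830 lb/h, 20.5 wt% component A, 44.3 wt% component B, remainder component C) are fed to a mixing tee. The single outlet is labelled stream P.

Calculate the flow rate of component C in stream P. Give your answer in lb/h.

component C out = component C in = 823×0.257 + 1790×0.281 + 1830×0.352 = 1358.7 lb/h.

1359 lb/h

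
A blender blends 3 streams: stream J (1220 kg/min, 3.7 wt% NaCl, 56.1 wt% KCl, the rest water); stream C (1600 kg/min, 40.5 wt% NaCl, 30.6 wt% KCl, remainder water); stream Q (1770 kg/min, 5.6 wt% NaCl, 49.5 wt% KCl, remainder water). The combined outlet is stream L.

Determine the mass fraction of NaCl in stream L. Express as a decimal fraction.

Total flow out = 1220 + 1600 + 1770 = 4590 kg/min.
NaCl in = 1220×0.037 + 1600×0.405 + 1770×0.056 = 792.26 kg/min.
NaCl mass fraction in L = 792.26/4590 = 0.173.

0.173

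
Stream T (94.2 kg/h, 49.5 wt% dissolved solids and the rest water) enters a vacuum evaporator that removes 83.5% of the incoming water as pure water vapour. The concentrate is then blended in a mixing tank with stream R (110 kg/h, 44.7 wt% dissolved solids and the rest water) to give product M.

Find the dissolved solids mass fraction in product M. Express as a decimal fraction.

0.582

Vapour removed = 0.835×0.505×94.2 = 39.722 kg/h; concentrate = 54.478 kg/h.
dissolved solids reaching the mixer = 46.629 (from concentrate) + 110×0.447 = 95.799 kg/h.
Product flow = 54.478 + 110 = 164.48 kg/h; dissolved solids fraction = 0.582.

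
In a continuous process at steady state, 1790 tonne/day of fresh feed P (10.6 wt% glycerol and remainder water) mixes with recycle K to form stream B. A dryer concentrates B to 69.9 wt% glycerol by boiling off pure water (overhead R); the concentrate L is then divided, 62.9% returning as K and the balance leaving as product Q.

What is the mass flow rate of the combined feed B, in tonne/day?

Overall glycerol balance (none leaves overhead): glycerol in fresh feed = glycerol in product, i.e. 1790×0.106 = (1−0.629)·L·0.699.
L = 189.74/(0.699×0.371) = 731.66 tonne/day.
Recycle K = 0.629×731.66 = 460.21 tonne/day.
Combined feed B = 1790 + 460.21 = 2250.2 tonne/day.

2250 tonne/day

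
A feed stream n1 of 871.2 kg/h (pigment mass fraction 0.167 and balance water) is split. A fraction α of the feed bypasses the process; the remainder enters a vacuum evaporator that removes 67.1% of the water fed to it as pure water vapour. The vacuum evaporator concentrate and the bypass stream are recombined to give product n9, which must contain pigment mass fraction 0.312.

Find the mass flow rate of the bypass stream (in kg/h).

146.8 kg/h

All 871.2×0.167 = 145.49 kg/h of pigment reaches n9, so n9 = 145.49/0.312 = 466.32 kg/h and vapour = 404.88 kg/h.
The evaporator receives (1−α)·871.2 of feed at 0.833 water and removes 0.671 of that water:
0.671×0.833×(1−α)×871.2 = 404.88
(1−α) = 404.88/486.95 = 0.8315;  α = 0.1685.
Bypass flow = 0.1685×871.2 = 146.82 kg/h.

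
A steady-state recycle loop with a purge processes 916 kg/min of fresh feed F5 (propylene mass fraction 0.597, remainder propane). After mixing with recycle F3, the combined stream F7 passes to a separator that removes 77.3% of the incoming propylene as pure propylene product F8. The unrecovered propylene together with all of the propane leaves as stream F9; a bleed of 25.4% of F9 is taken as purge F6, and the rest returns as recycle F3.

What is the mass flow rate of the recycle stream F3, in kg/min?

propane enters only via F5 and leaves only via the purge: 916×0.403 = 0.254×(propane in F9), and the separator passes all propane, so propane in F7 = propane in F9 = 1453.3 kg/min.
propylene in F7: m_A = 916×0.597 + (1−0.254)·(1−0.773)·m_A, so m_A = 546.85/0.8307 = 658.34 kg/min.
F9 = (1−0.773)×658.34 + 1453.3 = 1602.8 kg/min.
Recycle F3 = (1−0.254)×1602.8 = 1195.7 kg/min.

1196 kg/min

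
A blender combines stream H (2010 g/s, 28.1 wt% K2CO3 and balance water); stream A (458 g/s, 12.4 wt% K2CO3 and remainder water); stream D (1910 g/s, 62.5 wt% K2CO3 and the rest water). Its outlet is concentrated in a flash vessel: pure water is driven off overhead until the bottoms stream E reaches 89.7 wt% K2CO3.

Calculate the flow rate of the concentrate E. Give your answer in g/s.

2024 g/s

K2CO3 entering = 2010×0.281 + 458×0.124 + 1910×0.625 = 1815.4 g/s.
All K2CO3 reports to E, so E = 1815.4/0.897 = 2023.8 g/s.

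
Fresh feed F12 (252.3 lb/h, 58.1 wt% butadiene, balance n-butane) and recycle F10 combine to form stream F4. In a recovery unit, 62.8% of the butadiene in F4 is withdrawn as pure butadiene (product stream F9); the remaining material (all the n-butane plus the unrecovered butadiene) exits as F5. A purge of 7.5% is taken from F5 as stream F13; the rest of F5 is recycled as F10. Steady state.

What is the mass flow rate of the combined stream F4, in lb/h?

n-butane enters only via F12 and leaves only via the purge: 252.3×0.419 = 0.075×(n-butane in F5), and the recovery unit passes all n-butane, so n-butane in F4 = n-butane in F5 = 1409.5 lb/h.
butadiene in F4: m_A = 252.3×0.581 + (1−0.075)·(1−0.628)·m_A, so m_A = 146.59/0.6559 = 223.49 lb/h.
F4 = 223.49 + 1409.5 = 1633 lb/h.

1633 lb/h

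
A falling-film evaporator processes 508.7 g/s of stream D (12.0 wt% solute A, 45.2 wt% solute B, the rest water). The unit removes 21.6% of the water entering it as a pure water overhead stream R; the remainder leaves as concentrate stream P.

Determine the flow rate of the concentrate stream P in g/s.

461.7 g/s

water entering = 508.7×0.428 = 217.72 g/s; overhead removed = 0.216×217.72 = 47.028 g/s.
Concentrate = 508.7 − 47.028 = 461.67 g/s.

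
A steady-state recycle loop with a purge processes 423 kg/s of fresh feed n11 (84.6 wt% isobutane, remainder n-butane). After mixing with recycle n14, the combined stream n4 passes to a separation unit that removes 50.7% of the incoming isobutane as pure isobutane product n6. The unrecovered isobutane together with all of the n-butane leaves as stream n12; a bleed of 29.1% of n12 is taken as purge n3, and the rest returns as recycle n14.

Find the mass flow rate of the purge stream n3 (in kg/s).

n-butane enters only via n11 and leaves only via the purge: 423×0.154 = 0.291×(n-butane in n12), and the separation unit passes all n-butane, so n-butane in n4 = n-butane in n12 = 223.86 kg/s.
isobutane in n4: m_A = 423×0.846 + (1−0.291)·(1−0.507)·m_A, so m_A = 357.86/0.6505 = 550.16 kg/s.
n12 = (1−0.507)×550.16 + 223.86 = 495.08 kg/s.
Purge n3 = 0.291×495.08 = 144.07 kg/s.

144.1 kg/s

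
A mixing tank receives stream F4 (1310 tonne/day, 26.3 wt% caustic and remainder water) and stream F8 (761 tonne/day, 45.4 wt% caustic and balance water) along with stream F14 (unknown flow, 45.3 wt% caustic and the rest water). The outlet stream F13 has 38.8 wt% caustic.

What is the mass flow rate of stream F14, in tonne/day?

1747 tonne/day

Let F14 be the unknown flow. Total out = 2071 + F14.
caustic balance: 690.02 + 0.453·F14 = 0.388·(2071 + F14)
(0.453 − 0.388)·F14 = 0.388×2071 − 690.02 = 113.52
F14 = 113.52 / 0.065 = 1746.5 tonne/day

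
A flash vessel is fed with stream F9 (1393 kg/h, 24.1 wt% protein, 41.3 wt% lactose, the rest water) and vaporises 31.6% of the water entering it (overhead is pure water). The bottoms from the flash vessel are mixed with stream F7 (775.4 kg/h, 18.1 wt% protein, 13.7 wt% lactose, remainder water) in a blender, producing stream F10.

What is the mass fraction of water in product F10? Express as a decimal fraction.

Vapour removed = 0.316×0.346×1393 = 152.31 kg/h; concentrate = 1240.7 kg/h.
water reaching the mixer = 329.67 (from concentrate) + 775.4×0.682 = 858.5 kg/h.
Product flow = 1240.7 + 775.4 = 2016.1 kg/h; water fraction = 0.426.

0.426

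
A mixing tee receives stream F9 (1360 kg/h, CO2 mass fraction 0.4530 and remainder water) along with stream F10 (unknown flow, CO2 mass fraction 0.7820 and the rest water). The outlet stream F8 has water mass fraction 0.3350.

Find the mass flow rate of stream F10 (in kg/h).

Let F10 be the unknown flow. Total out = 1360 + F10.
water balance: 743.92 + 0.218·F10 = 0.335·(1360 + F10)
(0.218 − 0.335)·F10 = 0.335×1360 − 743.92 = -288.32
F10 = -288.32 / -0.117 = 2464.3 kg/h

2464 kg/h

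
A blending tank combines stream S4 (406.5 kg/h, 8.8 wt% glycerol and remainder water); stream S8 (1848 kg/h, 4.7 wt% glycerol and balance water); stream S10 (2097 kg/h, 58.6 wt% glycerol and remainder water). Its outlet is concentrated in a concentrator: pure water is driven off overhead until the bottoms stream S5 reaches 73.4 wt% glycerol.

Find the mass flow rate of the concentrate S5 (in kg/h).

1841 kg/h

glycerol entering = 406.5×0.088 + 1848×0.047 + 2097×0.586 = 1351.5 kg/h.
All glycerol reports to S5, so S5 = 1351.5/0.734 = 1841.2 kg/h.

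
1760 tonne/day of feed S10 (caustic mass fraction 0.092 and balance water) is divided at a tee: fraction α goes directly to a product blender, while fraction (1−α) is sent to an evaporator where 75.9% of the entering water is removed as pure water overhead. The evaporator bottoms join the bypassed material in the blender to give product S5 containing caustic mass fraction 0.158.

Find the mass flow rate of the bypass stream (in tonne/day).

693.2 tonne/day

All 1760×0.092 = 161.92 tonne/day of caustic reaches S5, so S5 = 161.92/0.158 = 1024.8 tonne/day and vapour = 735.19 tonne/day.
The evaporator receives (1−α)·1760 of feed at 0.908 water and removes 0.759 of that water:
0.759×0.908×(1−α)×1760 = 735.19
(1−α) = 735.19/1212.9 = 0.6061;  α = 0.3939.
Bypass flow = 0.3939×1760 = 693.23 tonne/day.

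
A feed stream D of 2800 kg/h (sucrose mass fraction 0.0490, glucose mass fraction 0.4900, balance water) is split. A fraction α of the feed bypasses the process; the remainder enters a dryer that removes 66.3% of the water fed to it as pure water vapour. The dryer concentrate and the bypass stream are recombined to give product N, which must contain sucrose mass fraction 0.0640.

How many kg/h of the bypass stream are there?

All 2800×0.049 = 137.2 kg/h of sucrose reaches N, so N = 137.2/0.064 = 2143.8 kg/h and vapour = 656.25 kg/h.
The evaporator receives (1−α)·2800 of feed at 0.461 water and removes 0.663 of that water:
0.663×0.461×(1−α)×2800 = 656.25
(1−α) = 656.25/855.8 = 0.7668;  α = 0.2332.
Bypass flow = 0.2332×2800 = 652.89 kg/h.

652.9 kg/h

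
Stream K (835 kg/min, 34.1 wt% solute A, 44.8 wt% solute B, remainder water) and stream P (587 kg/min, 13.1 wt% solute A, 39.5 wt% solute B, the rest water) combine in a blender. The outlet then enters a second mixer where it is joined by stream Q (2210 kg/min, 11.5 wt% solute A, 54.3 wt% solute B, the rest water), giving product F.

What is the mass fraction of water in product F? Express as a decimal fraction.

Overall, product flow = 3632 kg/min.
water in = 835×0.211 + 587×0.474 + 2210×0.342 = 1210.2 kg/min.
water fraction in F = 0.333.

0.333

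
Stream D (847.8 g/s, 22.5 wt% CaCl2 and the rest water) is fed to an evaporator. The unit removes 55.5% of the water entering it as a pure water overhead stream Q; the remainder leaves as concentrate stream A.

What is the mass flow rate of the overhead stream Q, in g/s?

water entering = 847.8×0.775 = 657.04 g/s; overhead removed = 0.555×657.04 = 364.66 g/s.

364.7 g/s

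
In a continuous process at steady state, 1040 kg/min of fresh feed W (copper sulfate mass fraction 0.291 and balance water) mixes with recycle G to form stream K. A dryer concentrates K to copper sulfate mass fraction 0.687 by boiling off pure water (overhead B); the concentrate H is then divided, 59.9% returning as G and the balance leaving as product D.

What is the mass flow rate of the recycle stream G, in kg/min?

Overall copper sulfate balance (none leaves overhead): copper sulfate in fresh feed = copper sulfate in product, i.e. 1040×0.291 = (1−0.599)·H·0.687.
H = 302.64/(0.687×0.401) = 1098.6 kg/min.
Recycle G = 0.599×1098.6 = 658.04 kg/min.

658 kg/min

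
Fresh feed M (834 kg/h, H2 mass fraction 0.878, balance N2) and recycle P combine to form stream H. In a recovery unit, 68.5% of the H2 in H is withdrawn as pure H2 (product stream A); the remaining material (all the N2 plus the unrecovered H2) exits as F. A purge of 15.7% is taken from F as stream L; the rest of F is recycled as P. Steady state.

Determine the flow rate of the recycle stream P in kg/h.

811.1 kg/h

N2 enters only via M and leaves only via the purge: 834×0.122 = 0.157×(N2 in F), and the recovery unit passes all N2, so N2 in H = N2 in F = 648.08 kg/h.
H2 in H: m_A = 834×0.878 + (1−0.157)·(1−0.685)·m_A, so m_A = 732.25/0.7345 = 997 kg/h.
F = (1−0.685)×997 + 648.08 = 962.13 kg/h.
Recycle P = (1−0.157)×962.13 = 811.08 kg/h.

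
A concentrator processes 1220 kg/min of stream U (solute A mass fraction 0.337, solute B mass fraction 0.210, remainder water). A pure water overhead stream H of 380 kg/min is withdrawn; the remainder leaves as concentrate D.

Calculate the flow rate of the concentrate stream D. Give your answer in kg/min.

840 kg/min

Concentrate = 1220 − 380 = 840 kg/min.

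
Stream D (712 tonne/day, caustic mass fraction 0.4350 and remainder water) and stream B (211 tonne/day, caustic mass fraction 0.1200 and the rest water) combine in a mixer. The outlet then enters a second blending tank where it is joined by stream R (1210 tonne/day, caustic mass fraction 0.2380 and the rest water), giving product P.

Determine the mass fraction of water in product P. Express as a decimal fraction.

Overall, product flow = 2133 tonne/day.
water in = 712×0.565 + 211×0.880 + 1210×0.762 = 1510 tonne/day.
water fraction in P = 0.7079.

0.7079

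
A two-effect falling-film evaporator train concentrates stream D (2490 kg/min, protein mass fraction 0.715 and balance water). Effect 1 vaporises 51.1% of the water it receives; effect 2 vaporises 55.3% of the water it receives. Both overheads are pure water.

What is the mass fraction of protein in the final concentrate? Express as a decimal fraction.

0.920

water in feed = 2490×0.285 = 709.65 kg/min.
After stage 1: water left = (1−0.511)×709.65 = 347.02; stream total = 2127.4 kg/min.
After stage 2: water left = (1−0.553)×347.02 = 155.12; final concentrate = 1935.5 kg/min.
protein fraction = 1780.3/1935.5 = 0.920.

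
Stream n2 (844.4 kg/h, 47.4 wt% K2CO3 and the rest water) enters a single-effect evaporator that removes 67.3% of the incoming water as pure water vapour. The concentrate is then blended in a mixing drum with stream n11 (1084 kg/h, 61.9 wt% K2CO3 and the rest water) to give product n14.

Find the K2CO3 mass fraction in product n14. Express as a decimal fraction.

Vapour removed = 0.673×0.526×844.4 = 298.92 kg/h; concentrate = 545.48 kg/h.
K2CO3 reaching the mixer = 400.25 (from concentrate) + 1084×0.619 = 1071.2 kg/h.
Product flow = 545.48 + 1084 = 1629.5 kg/h; K2CO3 fraction = 0.657.

0.657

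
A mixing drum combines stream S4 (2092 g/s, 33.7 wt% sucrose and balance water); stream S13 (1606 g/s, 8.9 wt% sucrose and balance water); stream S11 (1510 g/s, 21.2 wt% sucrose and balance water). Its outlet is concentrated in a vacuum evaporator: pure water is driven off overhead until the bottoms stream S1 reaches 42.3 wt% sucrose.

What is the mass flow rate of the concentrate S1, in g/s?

2761 g/s

sucrose entering = 2092×0.337 + 1606×0.089 + 1510×0.212 = 1168.1 g/s.
All sucrose reports to S1, so S1 = 1168.1/0.423 = 2761.4 g/s.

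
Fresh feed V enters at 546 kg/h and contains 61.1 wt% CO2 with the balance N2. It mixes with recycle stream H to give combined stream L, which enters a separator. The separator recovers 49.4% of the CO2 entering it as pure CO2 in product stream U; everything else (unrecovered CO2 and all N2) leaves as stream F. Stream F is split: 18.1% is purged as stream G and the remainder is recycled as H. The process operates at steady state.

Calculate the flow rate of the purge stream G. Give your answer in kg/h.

264.6 kg/h

N2 enters only via V and leaves only via the purge: 546×0.389 = 0.181×(N2 in F), and the separator passes all N2, so N2 in L = N2 in F = 1173.4 kg/h.
CO2 in L: m_A = 546×0.611 + (1−0.181)·(1−0.494)·m_A, so m_A = 333.61/0.5856 = 569.7 kg/h.
F = (1−0.494)×569.7 + 1173.4 = 1461.7 kg/h.
Purge G = 0.181×1461.7 = 264.57 kg/h.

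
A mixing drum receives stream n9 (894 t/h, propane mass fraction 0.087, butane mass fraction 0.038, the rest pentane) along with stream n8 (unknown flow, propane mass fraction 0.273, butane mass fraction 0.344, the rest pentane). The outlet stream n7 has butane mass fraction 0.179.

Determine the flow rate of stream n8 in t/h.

Let n8 be the unknown flow. Total out = 894 + n8.
butane balance: 33.972 + 0.344·n8 = 0.179·(894 + n8)
(0.344 − 0.179)·n8 = 0.179×894 − 33.972 = 126.05
n8 = 126.05 / 0.165 = 763.96 t/h

764 t/h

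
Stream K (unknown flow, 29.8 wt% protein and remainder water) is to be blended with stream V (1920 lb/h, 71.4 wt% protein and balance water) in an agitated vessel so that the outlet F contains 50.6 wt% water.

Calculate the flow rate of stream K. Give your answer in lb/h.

Let K be the unknown flow. Total out = 1920 + K.
water balance: 549.12 + 0.702·K = 0.506·(1920 + K)
(0.702 − 0.506)·K = 0.506×1920 − 549.12 = 422.4
K = 422.4 / 0.196 = 2155.1 lb/h

2155 lb/h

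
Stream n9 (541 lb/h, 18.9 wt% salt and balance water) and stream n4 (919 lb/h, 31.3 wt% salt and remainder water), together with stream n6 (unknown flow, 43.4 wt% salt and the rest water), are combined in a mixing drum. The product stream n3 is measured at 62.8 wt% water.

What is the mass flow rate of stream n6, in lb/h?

Let n6 be the unknown flow. Total out = 1460 + n6.
water balance: 1070.1 + 0.566·n6 = 0.628·(1460 + n6)
(0.566 − 0.628)·n6 = 0.628×1460 − 1070.1 = -153.22
n6 = -153.22 / -0.062 = 2471.4 lb/h

2471 lb/h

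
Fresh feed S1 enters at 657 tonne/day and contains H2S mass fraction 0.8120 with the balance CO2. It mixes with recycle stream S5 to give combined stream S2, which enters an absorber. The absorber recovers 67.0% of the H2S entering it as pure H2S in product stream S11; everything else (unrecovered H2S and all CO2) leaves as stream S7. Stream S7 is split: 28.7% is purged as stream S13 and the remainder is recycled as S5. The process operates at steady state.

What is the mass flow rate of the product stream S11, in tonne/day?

H2S in S2: m_A = 657×0.812 + (1−0.287)·(1−0.670)·m_A, so m_A = 533.48/0.7647 = 697.63 tonne/day.
Product S11 = 0.670×697.63 = 467.41 tonne/day.

467.4 tonne/day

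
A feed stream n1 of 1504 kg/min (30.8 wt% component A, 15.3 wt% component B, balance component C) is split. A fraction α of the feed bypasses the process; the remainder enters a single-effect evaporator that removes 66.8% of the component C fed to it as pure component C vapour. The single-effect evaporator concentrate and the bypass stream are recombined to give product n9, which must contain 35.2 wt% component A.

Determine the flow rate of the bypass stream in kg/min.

All 1504×0.308 = 463.23 kg/min of component A reaches n9, so n9 = 463.23/0.352 = 1316 kg/min and vapour = 188 kg/min.
The evaporator receives (1−α)·1504 of feed at 0.539 component C and removes 0.668 of that component C:
0.668×0.539×(1−α)×1504 = 188
(1−α) = 188/541.52 = 0.3472;  α = 0.6528.
Bypass flow = 0.6528×1504 = 981.85 kg/min.

981.9 kg/min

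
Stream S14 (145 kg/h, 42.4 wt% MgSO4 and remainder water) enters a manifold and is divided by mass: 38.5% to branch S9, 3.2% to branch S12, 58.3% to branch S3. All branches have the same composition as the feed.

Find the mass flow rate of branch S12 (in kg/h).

4.64 kg/h

Branch S12 flow = 0.032×145 = 4.64 kg/h.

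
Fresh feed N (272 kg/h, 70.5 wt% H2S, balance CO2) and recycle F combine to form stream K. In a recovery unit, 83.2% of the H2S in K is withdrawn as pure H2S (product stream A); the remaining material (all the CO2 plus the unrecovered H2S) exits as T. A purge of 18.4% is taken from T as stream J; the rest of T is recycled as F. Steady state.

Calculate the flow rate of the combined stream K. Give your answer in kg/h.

CO2 enters only via N and leaves only via the purge: 272×0.295 = 0.184×(CO2 in T), and the recovery unit passes all CO2, so CO2 in K = CO2 in T = 436.09 kg/h.
H2S in K: m_A = 272×0.705 + (1−0.184)·(1−0.832)·m_A, so m_A = 191.76/0.8629 = 222.22 kg/h.
K = 222.22 + 436.09 = 658.31 kg/h.

658.3 kg/h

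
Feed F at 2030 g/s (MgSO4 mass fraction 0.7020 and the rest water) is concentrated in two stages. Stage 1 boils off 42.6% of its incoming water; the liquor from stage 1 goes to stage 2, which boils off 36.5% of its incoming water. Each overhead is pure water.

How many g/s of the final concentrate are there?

1646 g/s

water in feed = 2030×0.298 = 604.94 g/s.
After stage 1: water left = (1−0.426)×604.94 = 347.24; stream total = 1772.3 g/s.
After stage 2: water left = (1−0.365)×347.24 = 220.49; final concentrate = 1645.6 g/s.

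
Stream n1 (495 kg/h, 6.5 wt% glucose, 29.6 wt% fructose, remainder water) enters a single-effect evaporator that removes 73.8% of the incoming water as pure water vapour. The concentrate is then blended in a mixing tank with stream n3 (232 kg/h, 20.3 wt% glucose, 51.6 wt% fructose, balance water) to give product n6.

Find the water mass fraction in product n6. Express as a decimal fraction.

0.300

Vapour removed = 0.738×0.639×495 = 233.43 kg/h; concentrate = 261.57 kg/h.
water reaching the mixer = 82.872 (from concentrate) + 232×0.281 = 148.06 kg/h.
Product flow = 261.57 + 232 = 493.57 kg/h; water fraction = 0.300.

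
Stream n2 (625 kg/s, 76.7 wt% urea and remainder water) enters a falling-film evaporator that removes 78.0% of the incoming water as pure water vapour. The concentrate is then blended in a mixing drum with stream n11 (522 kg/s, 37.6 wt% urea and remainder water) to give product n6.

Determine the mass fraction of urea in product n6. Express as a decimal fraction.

0.654

Vapour removed = 0.780×0.233×625 = 113.59 kg/s; concentrate = 511.41 kg/s.
urea reaching the mixer = 479.38 (from concentrate) + 522×0.376 = 675.65 kg/s.
Product flow = 511.41 + 522 = 1033.4 kg/s; urea fraction = 0.654.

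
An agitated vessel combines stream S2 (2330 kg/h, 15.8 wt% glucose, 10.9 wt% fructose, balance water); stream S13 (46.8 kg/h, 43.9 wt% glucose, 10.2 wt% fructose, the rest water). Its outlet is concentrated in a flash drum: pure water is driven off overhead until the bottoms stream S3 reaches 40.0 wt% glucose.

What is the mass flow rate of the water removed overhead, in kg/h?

1405 kg/h

glucose entering = 2330×0.158 + 46.8×0.439 = 388.69 kg/h.
All glucose reports to S3, so S3 = 388.69/0.400 = 971.71 kg/h.
Total feed = 2376.8 kg/h; overhead = 2376.8 − 971.71 = 1405.1 kg/h.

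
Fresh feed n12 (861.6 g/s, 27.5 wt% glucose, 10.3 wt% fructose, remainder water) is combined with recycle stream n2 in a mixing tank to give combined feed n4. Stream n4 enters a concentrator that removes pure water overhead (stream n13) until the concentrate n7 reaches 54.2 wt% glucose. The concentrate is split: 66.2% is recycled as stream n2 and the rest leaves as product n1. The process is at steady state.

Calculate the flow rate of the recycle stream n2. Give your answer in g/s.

856.2 g/s

Overall glucose balance (none leaves overhead): glucose in fresh feed = glucose in product, i.e. 861.6×0.275 = (1−0.662)·n7·0.542.
n7 = 236.94/(0.542×0.338) = 1293.4 g/s.
Recycle n2 = 0.662×1293.4 = 856.21 g/s.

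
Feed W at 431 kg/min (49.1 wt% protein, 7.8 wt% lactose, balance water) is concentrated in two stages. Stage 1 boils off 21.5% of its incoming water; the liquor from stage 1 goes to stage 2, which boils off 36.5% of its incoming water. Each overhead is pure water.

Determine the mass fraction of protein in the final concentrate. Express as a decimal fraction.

water in feed = 431×0.431 = 185.76 kg/min.
After stage 1: water left = (1−0.215)×185.76 = 145.82; stream total = 391.06 kg/min.
After stage 2: water left = (1−0.365)×145.82 = 92.597; final concentrate = 337.84 kg/min.
protein fraction = 211.62/337.84 = 0.626.

0.626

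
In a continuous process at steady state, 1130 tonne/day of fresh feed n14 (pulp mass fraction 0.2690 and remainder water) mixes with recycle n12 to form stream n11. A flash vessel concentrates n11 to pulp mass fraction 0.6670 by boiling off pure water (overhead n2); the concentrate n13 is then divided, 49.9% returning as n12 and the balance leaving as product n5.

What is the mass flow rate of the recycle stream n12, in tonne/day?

453.9 tonne/day

Overall pulp balance (none leaves overhead): pulp in fresh feed = pulp in product, i.e. 1130×0.269 = (1−0.499)·n13·0.667.
n13 = 303.97/(0.667×0.501) = 909.64 tonne/day.
Recycle n12 = 0.499×909.64 = 453.91 tonne/day.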